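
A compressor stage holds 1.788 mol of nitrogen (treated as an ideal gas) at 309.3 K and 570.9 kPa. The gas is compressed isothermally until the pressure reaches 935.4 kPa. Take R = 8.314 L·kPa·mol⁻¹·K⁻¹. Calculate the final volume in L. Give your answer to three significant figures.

V₂ ≈ 4.92 L

From PV = nRT: V₁ = nRT₁/P₁ = 8.054 L.
T constant ⇒ Boyle's law P V = const: T₂ = T₁; V₂ = V₁·(P₁/P₂) = 4.915 L.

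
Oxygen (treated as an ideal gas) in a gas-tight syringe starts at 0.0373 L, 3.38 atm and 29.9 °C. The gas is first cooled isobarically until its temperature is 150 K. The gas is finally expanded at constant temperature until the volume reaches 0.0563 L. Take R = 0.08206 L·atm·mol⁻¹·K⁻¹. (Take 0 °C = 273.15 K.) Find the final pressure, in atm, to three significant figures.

Convert: T₁ = 303.0 K.
Isobaric, so V/T is constant: P₂ = P₁; V₂ = V₁·(T₂/T₁) = 0.01846 L.
T constant ⇒ Boyle's law P V = const: T₃ = T₂; P₃ = P₂·(V₂/V₃) = 1.108 atm.

P₃ ≈ 1.11 atm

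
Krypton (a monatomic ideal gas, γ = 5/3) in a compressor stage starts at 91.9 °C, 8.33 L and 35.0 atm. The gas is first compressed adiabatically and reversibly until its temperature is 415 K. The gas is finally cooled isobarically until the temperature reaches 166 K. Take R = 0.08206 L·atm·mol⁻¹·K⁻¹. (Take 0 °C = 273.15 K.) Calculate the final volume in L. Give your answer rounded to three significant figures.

V₃ ≈ 2.75 L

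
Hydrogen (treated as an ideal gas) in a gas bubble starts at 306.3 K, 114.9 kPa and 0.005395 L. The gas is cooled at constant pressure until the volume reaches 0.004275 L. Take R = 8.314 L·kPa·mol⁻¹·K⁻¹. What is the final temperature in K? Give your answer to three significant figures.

Isobaric, so V/T is constant: P₂ = P₁; T₂ = T₁·(V₂/V₁) = 242.7 K.

T₂ ≈ 243 K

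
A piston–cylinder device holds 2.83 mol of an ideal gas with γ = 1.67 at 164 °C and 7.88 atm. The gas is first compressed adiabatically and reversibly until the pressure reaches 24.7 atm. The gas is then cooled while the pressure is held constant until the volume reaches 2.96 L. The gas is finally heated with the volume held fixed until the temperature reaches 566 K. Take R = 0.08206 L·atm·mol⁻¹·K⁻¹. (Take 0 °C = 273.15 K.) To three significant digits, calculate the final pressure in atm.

P₄ ≈ 44.4 atm

Convert: T₁ = 437.1 K.
From PV = nRT: V₁ = nRT₁/P₁ = 12.88 L.
Reversible adiabatic, γ = 1.67: T₂ = T₁·(P₂/P₁)^((γ−1)/γ) = 691.3 K; V₂ = V₁·(P₁/P₂)^(1/γ) = 6.500 L.
P constant ⇒ V ∝ T: P₃ = P₂; T₃ = T₂·(V₃/V₂) = 314.8 K.
V constant ⇒ P ∝ T: V₄ = V₃; P₄ = P₃·(T₄/T₃) = 44.41 atm.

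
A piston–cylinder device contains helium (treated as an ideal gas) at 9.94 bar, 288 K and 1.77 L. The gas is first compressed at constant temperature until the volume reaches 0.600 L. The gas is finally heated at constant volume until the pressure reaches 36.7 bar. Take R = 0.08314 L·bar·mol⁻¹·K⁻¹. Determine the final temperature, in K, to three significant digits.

T₃ ≈ 360 K

T constant ⇒ Boyle's law P V = const: T₂ = T₁; P₂ = P₁·(V₁/V₂) = 29.32 bar.
Isochoric, so P/T is constant: V₃ = V₂; T₃ = T₂·(P₃/P₂) = 360.5 K.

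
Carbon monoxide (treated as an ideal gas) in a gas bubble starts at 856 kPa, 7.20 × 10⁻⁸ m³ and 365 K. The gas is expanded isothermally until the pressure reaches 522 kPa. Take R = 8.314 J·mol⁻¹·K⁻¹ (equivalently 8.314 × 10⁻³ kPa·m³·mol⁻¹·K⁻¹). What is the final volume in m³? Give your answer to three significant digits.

Isothermal, so P V is constant: T₂ = T₁; V₂ = V₁·(P₁/P₂) = 1.181e-07 m³.

V₂ ≈ 1.18e-07 m³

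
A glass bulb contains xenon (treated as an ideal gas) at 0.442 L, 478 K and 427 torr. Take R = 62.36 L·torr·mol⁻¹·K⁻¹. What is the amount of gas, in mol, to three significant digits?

n ≈ 0.00633 mol

PV = nRT ⇒ n = PV/(RT) = (427 × 0.442) / (62.36 × 478)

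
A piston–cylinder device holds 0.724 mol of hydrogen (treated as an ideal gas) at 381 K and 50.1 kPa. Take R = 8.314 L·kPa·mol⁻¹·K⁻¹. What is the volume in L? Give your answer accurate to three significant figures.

V ≈ 45.8 L

PV = nRT ⇒ V = nRT/P = (0.724 × 8.314 × 381) / 50.1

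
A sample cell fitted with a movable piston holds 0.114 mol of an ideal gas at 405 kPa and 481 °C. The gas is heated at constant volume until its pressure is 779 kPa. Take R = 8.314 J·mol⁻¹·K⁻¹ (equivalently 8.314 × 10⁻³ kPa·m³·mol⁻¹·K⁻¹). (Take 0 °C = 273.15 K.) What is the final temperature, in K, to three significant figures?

Convert: T₁ = 754.1 K.
From PV = nRT: V₁ = nRT₁/P₁ = 0.001765 m³.
V constant ⇒ P ∝ T: V₂ = V₁; T₂ = T₁·(P₂/P₁) = 1451 K.

T₂ ≈ 1.45e+03 K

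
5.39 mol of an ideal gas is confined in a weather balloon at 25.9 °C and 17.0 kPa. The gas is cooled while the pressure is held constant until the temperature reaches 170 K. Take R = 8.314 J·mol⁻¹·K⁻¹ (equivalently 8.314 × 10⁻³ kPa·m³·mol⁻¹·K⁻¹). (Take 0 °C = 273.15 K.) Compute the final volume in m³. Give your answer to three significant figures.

Convert: T₁ = 299.0 K.
From PV = nRT: V₁ = nRT₁/P₁ = 0.7883 m³.
P constant ⇒ V ∝ T: P₂ = P₁; V₂ = V₁·(T₂/T₁) = 0.4481 m³.

V₂ ≈ 0.448 m³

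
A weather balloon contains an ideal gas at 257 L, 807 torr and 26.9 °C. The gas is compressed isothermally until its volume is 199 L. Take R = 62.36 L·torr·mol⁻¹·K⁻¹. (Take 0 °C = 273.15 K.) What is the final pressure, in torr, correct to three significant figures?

P₂ ≈ 1.04e+03 torr

Convert: T₁ = 300.0 K.
Isothermal, so P V is constant: T₂ = T₁; P₂ = P₁·(V₁/V₂) = 1042 torr.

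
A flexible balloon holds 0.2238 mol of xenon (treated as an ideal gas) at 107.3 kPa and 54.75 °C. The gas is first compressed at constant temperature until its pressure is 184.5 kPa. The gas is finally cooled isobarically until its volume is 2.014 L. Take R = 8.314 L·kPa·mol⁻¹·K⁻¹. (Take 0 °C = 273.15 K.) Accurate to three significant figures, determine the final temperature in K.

T₃ ≈ 200 K

Convert: T₁ = 327.9 K.
From PV = nRT: V₁ = nRT₁/P₁ = 5.686 L.
T constant ⇒ Boyle's law P V = const: T₂ = T₁; V₂ = V₁·(P₁/P₂) = 3.307 L.
P constant ⇒ V ∝ T: P₃ = P₂; T₃ = T₂·(V₃/V₂) = 199.7 K.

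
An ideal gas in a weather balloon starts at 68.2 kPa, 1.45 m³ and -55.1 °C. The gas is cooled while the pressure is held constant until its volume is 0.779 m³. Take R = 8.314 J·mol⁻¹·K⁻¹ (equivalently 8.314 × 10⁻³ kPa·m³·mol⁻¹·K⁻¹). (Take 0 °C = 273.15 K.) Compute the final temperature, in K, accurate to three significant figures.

Convert: T₁ = 218.0 K.
P constant ⇒ V ∝ T: P₂ = P₁; T₂ = T₁·(V₂/V₁) = 117.1 K.

T₂ ≈ 117 K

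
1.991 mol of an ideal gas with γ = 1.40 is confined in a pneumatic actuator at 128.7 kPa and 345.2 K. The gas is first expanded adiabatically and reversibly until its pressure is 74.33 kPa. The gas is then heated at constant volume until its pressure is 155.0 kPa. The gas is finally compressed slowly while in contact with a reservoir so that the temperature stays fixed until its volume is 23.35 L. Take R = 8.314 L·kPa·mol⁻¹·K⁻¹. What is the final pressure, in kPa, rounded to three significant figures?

P₄ ≈ 436 kPa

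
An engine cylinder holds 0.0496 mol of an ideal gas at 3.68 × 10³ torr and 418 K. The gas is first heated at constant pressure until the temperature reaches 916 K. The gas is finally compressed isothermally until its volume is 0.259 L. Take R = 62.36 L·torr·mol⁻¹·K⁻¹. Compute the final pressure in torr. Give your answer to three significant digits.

From PV = nRT: V₁ = nRT₁/P₁ = 0.3513 L.
P constant ⇒ V ∝ T: P₂ = P₁; V₂ = V₁·(T₂/T₁) = 0.7699 L.
T constant ⇒ Boyle's law P V = const: T₃ = T₂; P₃ = P₂·(V₂/V₃) = 1.094e+04 torr.

P₃ ≈ 1.09e+04 torr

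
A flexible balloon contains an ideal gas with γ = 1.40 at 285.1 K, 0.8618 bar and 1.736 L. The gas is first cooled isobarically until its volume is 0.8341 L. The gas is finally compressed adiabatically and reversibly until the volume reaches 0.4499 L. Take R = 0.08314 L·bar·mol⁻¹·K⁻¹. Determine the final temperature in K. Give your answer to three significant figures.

P constant ⇒ V ∝ T: P₂ = P₁; T₂ = T₁·(V₂/V₁) = 137.0 K.
Adiabatic (γ = 1.40), T V^(γ−1) and P V^γ constant: T₃ = T₂·(V₂/V₃)^(γ−1) = 175.4 K; P₃ = P₂·(V₂/V₃)^γ = 2.045 bar.

T₃ ≈ 175 K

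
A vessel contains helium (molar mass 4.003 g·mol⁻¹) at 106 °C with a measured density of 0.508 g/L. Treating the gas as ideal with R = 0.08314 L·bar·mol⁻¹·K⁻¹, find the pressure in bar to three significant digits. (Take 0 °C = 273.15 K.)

ρ = PM/(RT) ⇒ P = ρRT/M = (0.508 × 0.08314 × 379.1) / 4.003

P ≈ 4.00 bar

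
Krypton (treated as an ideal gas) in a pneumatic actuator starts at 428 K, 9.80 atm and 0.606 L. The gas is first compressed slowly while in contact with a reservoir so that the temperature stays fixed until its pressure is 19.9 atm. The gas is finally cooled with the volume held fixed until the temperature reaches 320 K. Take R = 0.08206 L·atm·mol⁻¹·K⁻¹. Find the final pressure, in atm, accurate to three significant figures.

P₃ ≈ 14.9 atm

T constant ⇒ Boyle's law P V = const: T₂ = T₁; V₂ = V₁·(P₁/P₂) = 0.2984 L.
V constant ⇒ P ∝ T: V₃ = V₂; P₃ = P₂·(T₃/T₂) = 14.88 atm.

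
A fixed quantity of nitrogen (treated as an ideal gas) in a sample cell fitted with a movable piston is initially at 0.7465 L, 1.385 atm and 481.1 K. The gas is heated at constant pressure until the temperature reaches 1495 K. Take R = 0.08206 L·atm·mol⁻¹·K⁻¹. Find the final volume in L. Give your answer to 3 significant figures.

V₂ ≈ 2.32 L

Isobaric, so V/T is constant: P₂ = P₁; V₂ = V₁·(T₂/T₁) = 2.320 L.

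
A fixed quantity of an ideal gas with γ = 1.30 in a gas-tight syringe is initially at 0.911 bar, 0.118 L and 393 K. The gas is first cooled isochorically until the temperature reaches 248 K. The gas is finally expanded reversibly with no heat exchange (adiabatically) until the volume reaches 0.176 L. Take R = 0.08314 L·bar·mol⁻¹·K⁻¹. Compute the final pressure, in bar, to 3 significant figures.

P₃ ≈ 0.342 bar

Isochoric, so P/T is constant: V₂ = V₁; P₂ = P₁·(T₂/T₁) = 0.5749 bar.
Reversible adiabatic, γ = 1.30: T₃ = T₂·(V₂/V₃)^(γ−1) = 220.0 K; P₃ = P₂·(V₂/V₃)^γ = 0.3419 bar.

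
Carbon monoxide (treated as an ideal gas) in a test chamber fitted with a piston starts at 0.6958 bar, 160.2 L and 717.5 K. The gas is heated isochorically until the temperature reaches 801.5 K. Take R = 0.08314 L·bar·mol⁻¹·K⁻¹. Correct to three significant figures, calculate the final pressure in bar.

V constant ⇒ P ∝ T: V₂ = V₁; P₂ = P₁·(T₂/T₁) = 0.7773 bar.

P₂ ≈ 0.777 bar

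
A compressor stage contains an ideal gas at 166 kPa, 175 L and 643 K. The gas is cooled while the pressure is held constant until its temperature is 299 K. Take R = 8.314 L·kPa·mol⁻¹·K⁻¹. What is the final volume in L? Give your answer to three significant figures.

V₂ ≈ 81.4 L

Isobaric, so V/T is constant: P₂ = P₁; V₂ = V₁·(T₂/T₁) = 81.38 L.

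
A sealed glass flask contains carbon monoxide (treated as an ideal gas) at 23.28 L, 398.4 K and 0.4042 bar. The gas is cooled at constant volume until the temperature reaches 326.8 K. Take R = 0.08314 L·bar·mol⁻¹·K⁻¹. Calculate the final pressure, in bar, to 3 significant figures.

Isochoric, so P/T is constant: V₂ = V₁; P₂ = P₁·(T₂/T₁) = 0.3316 bar.

P₂ ≈ 0.332 bar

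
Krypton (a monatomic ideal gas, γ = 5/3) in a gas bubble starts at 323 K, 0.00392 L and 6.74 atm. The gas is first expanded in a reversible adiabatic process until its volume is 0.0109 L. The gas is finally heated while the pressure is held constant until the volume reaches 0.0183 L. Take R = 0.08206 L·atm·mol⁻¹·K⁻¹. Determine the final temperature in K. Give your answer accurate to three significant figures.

T₃ ≈ 274 K

Adiabatic (γ = 5/3), T V^(γ−1) and P V^γ constant: T₂ = T₁·(V₁/V₂)^(γ−1) = 163.3 K; P₂ = P₁·(V₁/V₂)^γ = 1.226 atm.
P constant ⇒ V ∝ T: P₃ = P₂; T₃ = T₂·(V₃/V₂) = 274.2 K.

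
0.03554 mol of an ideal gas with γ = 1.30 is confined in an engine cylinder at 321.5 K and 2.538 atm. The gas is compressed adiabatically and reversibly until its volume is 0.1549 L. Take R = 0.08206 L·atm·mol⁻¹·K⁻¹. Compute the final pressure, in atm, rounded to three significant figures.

P₂ ≈ 7.86 atm

From PV = nRT: V₁ = nRT₁/P₁ = 0.3694 L.
Reversible adiabatic, γ = 1.30: T₂ = T₁·(V₁/V₂)^(γ−1) = 417.3 K; P₂ = P₁·(V₁/V₂)^γ = 7.856 atm.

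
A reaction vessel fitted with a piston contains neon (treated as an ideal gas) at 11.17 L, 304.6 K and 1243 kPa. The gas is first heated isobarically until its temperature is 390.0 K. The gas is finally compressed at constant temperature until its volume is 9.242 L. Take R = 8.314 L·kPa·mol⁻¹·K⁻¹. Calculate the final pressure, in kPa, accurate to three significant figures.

P₃ ≈ 1.92e+03 kPa

Isobaric, so V/T is constant: P₂ = P₁; V₂ = V₁·(T₂/T₁) = 14.30 L.
Isothermal, so P V is constant: T₃ = T₂; P₃ = P₂·(V₂/V₃) = 1924 kPa.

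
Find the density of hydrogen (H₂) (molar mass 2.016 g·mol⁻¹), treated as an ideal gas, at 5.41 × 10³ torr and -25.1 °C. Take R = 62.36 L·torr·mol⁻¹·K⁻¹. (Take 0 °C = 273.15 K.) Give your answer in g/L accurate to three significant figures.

ρ ≈ 0.705 g/L

ρ = PM/(RT) = (5.41e+03 × 2.016) / (62.36 × 248.0)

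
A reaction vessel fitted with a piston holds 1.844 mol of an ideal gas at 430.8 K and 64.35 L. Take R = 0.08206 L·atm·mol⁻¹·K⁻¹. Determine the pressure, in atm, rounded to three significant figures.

PV = nRT ⇒ P = nRT/V = (1.844 × 0.08206 × 430.8) / 64.35

P ≈ 1.01 atm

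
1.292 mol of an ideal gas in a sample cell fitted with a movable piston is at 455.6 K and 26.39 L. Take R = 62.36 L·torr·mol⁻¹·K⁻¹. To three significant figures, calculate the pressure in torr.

P ≈ 1.39e+03 torr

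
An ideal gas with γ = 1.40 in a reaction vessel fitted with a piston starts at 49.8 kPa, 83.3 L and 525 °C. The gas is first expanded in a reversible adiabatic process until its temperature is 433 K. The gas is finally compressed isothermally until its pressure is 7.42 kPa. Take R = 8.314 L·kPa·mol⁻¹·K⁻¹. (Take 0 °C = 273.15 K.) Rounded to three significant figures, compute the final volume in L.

V₃ ≈ 303 L

Convert: T₁ = 798.1 K.
Adiabatic (γ = 1.40), T V^(γ−1) and P V^γ constant: P₂ = P₁·(T₂/T₁)^(γ/(γ−1)) = 5.857 kPa; V₂ = V₁·(T₁/T₂)^(1/(γ−1)) = 384.3 L.
T constant ⇒ Boyle's law P V = const: T₃ = T₂; V₃ = V₂·(P₂/P₃) = 303.3 L.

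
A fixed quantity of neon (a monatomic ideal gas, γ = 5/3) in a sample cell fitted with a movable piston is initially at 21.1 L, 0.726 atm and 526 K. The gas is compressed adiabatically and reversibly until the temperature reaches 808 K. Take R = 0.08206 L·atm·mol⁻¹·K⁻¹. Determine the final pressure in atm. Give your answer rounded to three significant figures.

Adiabatic (γ = 5/3), T V^(γ−1) and P V^γ constant: P₂ = P₁·(T₂/T₁)^(γ/(γ−1)) = 2.123 atm; V₂ = V₁·(T₁/T₂)^(1/(γ−1)) = 11.08 L.

P₂ ≈ 2.12 atm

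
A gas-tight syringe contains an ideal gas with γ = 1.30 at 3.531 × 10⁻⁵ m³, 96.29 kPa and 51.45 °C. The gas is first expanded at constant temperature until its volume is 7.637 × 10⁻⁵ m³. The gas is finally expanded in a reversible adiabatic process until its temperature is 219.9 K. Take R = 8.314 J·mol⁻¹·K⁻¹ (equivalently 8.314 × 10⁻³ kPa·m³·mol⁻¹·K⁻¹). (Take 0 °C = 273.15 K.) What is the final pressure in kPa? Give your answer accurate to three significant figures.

Convert: T₁ = 324.6 K.
Isothermal, so P V is constant: T₂ = T₁; P₂ = P₁·(V₁/V₂) = 44.52 kPa.
Adiabatic (γ = 1.30), T V^(γ−1) and P V^γ constant: P₃ = P₂·(T₃/T₂)^(γ/(γ−1)) = 8.235 kPa; V₃ = V₂·(T₂/T₃)^(1/(γ−1)) = 0.0002797 m³.

P₃ ≈ 8.24 kPa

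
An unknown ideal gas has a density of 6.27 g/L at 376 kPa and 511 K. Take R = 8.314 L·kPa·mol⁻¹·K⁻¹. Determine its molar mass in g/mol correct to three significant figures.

ρ = PM/(RT) ⇒ M = ρRT/P = (6.27 × 8.314 × 511.0) / 376

M ≈ 70.8 g/mol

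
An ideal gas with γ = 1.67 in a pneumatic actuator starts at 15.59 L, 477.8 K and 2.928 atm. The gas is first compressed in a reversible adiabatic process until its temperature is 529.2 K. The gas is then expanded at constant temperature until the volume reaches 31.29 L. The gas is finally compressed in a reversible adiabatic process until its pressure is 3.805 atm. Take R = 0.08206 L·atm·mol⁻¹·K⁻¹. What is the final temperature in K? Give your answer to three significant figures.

T₄ ≈ 746 K

Reversible adiabatic, γ = 1.67: P₂ = P₁·(T₂/T₁)^(γ/(γ−1)) = 3.777 atm; V₂ = V₁·(T₁/T₂)^(1/(γ−1)) = 13.38 L.
Isothermal, so P V is constant: T₃ = T₂; P₃ = P₂·(V₂/V₃) = 1.616 atm.
Reversible adiabatic, γ = 1.67: T₄ = T₃·(P₄/P₃)^((γ−1)/γ) = 746.2 K; V₄ = V₃·(P₃/P₄)^(1/γ) = 18.74 L.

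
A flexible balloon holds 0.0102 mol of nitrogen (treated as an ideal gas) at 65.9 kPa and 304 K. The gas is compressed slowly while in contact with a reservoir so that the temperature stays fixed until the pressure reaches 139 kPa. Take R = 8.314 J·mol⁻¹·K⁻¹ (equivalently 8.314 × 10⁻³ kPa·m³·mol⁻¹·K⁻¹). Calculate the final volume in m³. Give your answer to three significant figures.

From PV = nRT: V₁ = nRT₁/P₁ = 0.0003912 m³.
Isothermal, so P V is constant: T₂ = T₁; V₂ = V₁·(P₁/P₂) = 0.0001855 m³.

V₂ ≈ 0.000185 m³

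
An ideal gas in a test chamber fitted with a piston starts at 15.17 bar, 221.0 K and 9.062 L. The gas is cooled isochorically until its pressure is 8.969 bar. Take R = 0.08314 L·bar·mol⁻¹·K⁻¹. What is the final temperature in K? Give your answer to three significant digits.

T₂ ≈ 131 K

V constant ⇒ P ∝ T: V₂ = V₁; T₂ = T₁·(P₂/P₁) = 130.7 K.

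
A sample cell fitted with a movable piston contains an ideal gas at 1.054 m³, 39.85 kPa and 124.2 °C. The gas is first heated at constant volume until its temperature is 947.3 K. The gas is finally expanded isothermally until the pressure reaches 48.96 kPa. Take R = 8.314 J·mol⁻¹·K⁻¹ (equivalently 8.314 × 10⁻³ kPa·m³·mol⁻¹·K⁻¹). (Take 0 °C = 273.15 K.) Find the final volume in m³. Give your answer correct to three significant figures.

Convert: T₁ = 397.3 K.
V constant ⇒ P ∝ T: V₂ = V₁; P₂ = P₁·(T₂/T₁) = 95.00 kPa.
T constant ⇒ Boyle's law P V = const: T₃ = T₂; V₃ = V₂·(P₂/P₃) = 2.045 m³.

V₃ ≈ 2.05 m³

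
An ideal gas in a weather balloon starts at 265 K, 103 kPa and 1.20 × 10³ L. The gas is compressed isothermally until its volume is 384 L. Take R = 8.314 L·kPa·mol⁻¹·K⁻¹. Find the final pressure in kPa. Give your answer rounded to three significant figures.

P₂ ≈ 322 kPa

T constant ⇒ Boyle's law P V = const: T₂ = T₁; P₂ = P₁·(V₁/V₂) = 321.9 kPa.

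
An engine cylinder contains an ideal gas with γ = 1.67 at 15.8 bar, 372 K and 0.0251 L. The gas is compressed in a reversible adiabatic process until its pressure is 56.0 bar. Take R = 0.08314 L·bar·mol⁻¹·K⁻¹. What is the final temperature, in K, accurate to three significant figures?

T₂ ≈ 618 K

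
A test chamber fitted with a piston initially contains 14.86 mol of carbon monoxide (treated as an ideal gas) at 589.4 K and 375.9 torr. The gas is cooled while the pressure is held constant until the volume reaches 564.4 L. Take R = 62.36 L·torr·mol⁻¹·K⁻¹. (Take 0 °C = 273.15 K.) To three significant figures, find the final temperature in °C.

T₂ ≈ -44.2 °C

From PV = nRT: V₁ = nRT₁/P₁ = 1453 L.
Isobaric, so V/T is constant: P₂ = P₁; T₂ = T₁·(V₂/V₁) = 228.9 K.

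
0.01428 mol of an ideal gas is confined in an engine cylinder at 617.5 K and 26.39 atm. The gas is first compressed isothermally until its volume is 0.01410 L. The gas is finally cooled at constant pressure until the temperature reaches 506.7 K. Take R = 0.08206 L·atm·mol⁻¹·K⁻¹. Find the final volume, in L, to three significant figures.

V₃ ≈ 0.0116 L

From PV = nRT: V₁ = nRT₁/P₁ = 0.02742 L.
T constant ⇒ Boyle's law P V = const: T₂ = T₁; P₂ = P₁·(V₁/V₂) = 51.32 atm.
P constant ⇒ V ∝ T: P₃ = P₂; V₃ = V₂·(T₃/T₂) = 0.01157 L.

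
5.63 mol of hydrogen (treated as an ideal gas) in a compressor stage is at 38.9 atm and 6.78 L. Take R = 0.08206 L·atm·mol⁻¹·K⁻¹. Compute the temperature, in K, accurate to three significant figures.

T ≈ 571 K

PV = nRT ⇒ T = PV/(nR) = (38.9 × 6.78) / (5.63 × 0.08206)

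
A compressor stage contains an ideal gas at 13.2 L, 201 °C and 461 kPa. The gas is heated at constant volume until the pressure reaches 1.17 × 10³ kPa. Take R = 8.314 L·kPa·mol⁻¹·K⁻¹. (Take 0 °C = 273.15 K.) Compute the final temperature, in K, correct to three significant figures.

T₂ ≈ 1.20e+03 K

Convert: T₁ = 474.1 K.
Isochoric, so P/T is constant: V₂ = V₁; T₂ = T₁·(P₂/P₁) = 1203 K.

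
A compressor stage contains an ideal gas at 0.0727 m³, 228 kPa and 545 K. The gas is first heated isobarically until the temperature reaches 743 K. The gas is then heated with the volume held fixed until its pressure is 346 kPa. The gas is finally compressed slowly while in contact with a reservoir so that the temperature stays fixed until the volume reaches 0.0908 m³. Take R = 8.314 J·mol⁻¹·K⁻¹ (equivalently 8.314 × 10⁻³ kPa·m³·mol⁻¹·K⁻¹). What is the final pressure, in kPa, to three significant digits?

Isobaric, so V/T is constant: P₂ = P₁; V₂ = V₁·(T₂/T₁) = 0.09911 m³.
V constant ⇒ P ∝ T: V₃ = V₂; T₃ = T₂·(P₃/P₂) = 1128 K.
Isothermal, so P V is constant: T₄ = T₃; P₄ = P₃·(V₃/V₄) = 377.7 kPa.

P₄ ≈ 378 kPa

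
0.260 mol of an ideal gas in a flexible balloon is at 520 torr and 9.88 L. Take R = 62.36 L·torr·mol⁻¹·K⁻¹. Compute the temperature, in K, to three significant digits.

PV = nRT ⇒ T = PV/(nR) = (520 × 9.88) / (0.260 × 62.36)

T ≈ 317 K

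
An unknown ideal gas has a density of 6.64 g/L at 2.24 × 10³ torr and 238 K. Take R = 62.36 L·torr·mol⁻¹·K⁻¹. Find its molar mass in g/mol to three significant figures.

ρ = PM/(RT) ⇒ M = ρRT/P = (6.64 × 62.36 × 238.0) / 2.24e+03

M ≈ 44.0 g/mol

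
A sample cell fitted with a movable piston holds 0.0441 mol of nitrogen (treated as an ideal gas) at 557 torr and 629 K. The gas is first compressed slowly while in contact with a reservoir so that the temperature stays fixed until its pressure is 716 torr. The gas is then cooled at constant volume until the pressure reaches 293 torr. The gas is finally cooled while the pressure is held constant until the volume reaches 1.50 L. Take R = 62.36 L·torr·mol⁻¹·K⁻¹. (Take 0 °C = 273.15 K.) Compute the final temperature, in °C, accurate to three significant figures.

T₄ ≈ -113 °C

From PV = nRT: V₁ = nRT₁/P₁ = 3.106 L.
Isothermal, so P V is constant: T₂ = T₁; V₂ = V₁·(P₁/P₂) = 2.416 L.
Isochoric, so P/T is constant: V₃ = V₂; T₃ = T₂·(P₃/P₂) = 257.4 K.
Isobaric, so V/T is constant: P₄ = P₃; T₄ = T₃·(V₄/V₃) = 159.8 K.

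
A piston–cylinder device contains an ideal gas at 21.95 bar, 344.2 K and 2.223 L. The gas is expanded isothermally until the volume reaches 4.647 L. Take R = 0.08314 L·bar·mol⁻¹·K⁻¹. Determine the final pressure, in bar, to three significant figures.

Isothermal, so P V is constant: T₂ = T₁; P₂ = P₁·(V₁/V₂) = 10.50 bar.

P₂ ≈ 10.5 bar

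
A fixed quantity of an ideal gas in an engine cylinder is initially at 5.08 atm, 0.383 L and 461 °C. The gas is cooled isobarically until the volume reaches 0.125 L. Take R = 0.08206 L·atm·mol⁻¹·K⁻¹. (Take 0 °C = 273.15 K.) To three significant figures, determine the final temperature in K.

T₂ ≈ 240 K

Convert: T₁ = 734.1 K.
Isobaric, so V/T is constant: P₂ = P₁; T₂ = T₁·(V₂/V₁) = 239.6 K.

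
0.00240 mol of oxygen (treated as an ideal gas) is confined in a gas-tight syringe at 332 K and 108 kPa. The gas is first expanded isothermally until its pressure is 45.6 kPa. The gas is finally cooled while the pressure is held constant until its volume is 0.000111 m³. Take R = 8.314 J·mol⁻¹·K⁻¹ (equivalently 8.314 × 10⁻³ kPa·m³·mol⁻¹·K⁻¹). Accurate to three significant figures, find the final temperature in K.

From PV = nRT: V₁ = nRT₁/P₁ = 6.134e-05 m³.
T constant ⇒ Boyle's law P V = const: T₂ = T₁; V₂ = V₁·(P₁/P₂) = 0.0001453 m³.
P constant ⇒ V ∝ T: P₃ = P₂; T₃ = T₂·(V₃/V₂) = 253.7 K.

T₃ ≈ 254 K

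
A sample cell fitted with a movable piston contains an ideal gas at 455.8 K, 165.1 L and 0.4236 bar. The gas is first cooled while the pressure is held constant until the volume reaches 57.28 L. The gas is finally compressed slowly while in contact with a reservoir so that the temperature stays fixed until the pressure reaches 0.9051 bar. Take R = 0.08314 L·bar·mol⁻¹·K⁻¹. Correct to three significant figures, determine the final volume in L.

V₃ ≈ 26.8 L

P constant ⇒ V ∝ T: P₂ = P₁; T₂ = T₁·(V₂/V₁) = 158.1 K.
T constant ⇒ Boyle's law P V = const: T₃ = T₂; V₃ = V₂·(P₂/P₃) = 26.81 L.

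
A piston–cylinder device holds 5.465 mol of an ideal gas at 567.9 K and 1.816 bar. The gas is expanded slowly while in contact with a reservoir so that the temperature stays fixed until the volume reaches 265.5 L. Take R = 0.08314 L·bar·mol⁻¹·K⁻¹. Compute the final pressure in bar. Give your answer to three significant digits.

P₂ ≈ 0.972 bar

From PV = nRT: V₁ = nRT₁/P₁ = 142.1 L.
T constant ⇒ Boyle's law P V = const: T₂ = T₁; P₂ = P₁·(V₁/V₂) = 0.9719 bar.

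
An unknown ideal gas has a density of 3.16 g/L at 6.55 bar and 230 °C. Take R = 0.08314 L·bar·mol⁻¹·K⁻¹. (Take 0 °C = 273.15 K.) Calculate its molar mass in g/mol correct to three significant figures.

ρ = PM/(RT) ⇒ M = ρRT/P = (3.16 × 0.08314 × 503.1) / 6.55

M ≈ 20.2 g/mol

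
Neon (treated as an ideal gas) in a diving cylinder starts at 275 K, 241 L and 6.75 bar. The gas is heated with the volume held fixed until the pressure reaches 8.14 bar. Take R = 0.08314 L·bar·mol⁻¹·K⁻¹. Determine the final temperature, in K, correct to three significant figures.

T₂ ≈ 332 K

V constant ⇒ P ∝ T: V₂ = V₁; T₂ = T₁·(P₂/P₁) = 331.6 K.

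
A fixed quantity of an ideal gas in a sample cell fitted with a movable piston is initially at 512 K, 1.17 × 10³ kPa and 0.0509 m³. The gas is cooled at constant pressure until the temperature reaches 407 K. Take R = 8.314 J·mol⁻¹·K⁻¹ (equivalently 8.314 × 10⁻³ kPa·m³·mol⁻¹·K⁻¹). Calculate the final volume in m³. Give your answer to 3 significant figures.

P constant ⇒ V ∝ T: P₂ = P₁; V₂ = V₁·(T₂/T₁) = 0.04046 m³.

V₂ ≈ 0.0405 m³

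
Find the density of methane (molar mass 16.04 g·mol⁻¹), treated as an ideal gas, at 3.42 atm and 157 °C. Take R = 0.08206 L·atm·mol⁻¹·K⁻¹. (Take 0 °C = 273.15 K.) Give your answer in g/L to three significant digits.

ρ ≈ 1.55 g/L

ρ = PM/(RT) = (3.42 × 16.04) / (0.08206 × 430.1)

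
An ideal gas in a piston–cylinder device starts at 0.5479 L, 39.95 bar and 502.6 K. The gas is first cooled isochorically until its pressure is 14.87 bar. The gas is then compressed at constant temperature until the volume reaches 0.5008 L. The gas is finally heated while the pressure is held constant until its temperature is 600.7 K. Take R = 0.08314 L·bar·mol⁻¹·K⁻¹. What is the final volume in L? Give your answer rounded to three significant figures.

V₄ ≈ 1.61 L

V constant ⇒ P ∝ T: V₂ = V₁; T₂ = T₁·(P₂/P₁) = 187.1 K.
T constant ⇒ Boyle's law P V = const: T₃ = T₂; P₃ = P₂·(V₂/V₃) = 16.27 bar.
P constant ⇒ V ∝ T: P₄ = P₃; V₄ = V₃·(T₄/T₃) = 1.608 L.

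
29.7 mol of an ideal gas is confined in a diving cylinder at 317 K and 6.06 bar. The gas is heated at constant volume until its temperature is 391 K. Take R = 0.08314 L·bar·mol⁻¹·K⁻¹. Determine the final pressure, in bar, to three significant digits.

P₂ ≈ 7.47 bar

From PV = nRT: V₁ = nRT₁/P₁ = 129.2 L.
V constant ⇒ P ∝ T: V₂ = V₁; P₂ = P₁·(T₂/T₁) = 7.475 bar.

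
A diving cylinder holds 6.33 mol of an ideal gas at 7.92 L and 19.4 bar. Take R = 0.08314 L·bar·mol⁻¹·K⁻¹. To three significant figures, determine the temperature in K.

PV = nRT ⇒ T = PV/(nR) = (19.4 × 7.92) / (6.33 × 0.08314)

T ≈ 292 K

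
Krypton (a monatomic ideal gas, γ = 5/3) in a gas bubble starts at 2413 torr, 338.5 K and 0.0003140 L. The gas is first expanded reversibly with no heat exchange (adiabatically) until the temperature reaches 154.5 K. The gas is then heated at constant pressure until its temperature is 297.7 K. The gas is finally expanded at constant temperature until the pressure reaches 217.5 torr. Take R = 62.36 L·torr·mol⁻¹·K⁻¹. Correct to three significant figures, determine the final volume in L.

Reversible adiabatic, γ = 5/3: P₂ = P₁·(T₂/T₁)^(γ/(γ−1)) = 339.6 torr; V₂ = V₁·(T₁/T₂)^(1/(γ−1)) = 0.001018 L.
P constant ⇒ V ∝ T: P₃ = P₂; V₃ = V₂·(T₃/T₂) = 0.001962 L.
Isothermal, so P V is constant: T₄ = T₃; V₄ = V₃·(P₃/P₄) = 0.003064 L.

V₄ ≈ 0.00306 L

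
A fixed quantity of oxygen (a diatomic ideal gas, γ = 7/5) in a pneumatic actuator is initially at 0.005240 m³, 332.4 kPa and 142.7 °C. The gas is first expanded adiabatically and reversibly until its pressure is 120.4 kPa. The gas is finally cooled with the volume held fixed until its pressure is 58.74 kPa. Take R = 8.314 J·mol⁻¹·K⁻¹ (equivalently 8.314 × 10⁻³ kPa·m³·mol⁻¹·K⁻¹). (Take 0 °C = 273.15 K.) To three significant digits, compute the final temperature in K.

Convert: T₁ = 415.8 K.
Adiabatic (γ = 7/5), T V^(γ−1) and P V^γ constant: T₂ = T₁·(P₂/P₁)^((γ−1)/γ) = 311.1 K; V₂ = V₁·(P₁/P₂)^(1/γ) = 0.01082 m³.
Isochoric, so P/T is constant: V₃ = V₂; T₃ = T₂·(P₃/P₂) = 151.8 K.

T₃ ≈ 152 K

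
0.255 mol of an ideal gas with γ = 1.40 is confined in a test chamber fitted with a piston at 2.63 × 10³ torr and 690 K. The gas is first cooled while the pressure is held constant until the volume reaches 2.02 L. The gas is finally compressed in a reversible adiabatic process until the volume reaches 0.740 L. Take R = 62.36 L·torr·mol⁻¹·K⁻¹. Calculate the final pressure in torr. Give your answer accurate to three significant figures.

P₃ ≈ 1.07e+04 torr

From PV = nRT: V₁ = nRT₁/P₁ = 4.172 L.
Isobaric, so V/T is constant: P₂ = P₁; T₂ = T₁·(V₂/V₁) = 334.1 K.
Reversible adiabatic, γ = 1.40: T₃ = T₂·(V₂/V₃)^(γ−1) = 499.2 K; P₃ = P₂·(V₂/V₃)^γ = 1.073e+04 torr.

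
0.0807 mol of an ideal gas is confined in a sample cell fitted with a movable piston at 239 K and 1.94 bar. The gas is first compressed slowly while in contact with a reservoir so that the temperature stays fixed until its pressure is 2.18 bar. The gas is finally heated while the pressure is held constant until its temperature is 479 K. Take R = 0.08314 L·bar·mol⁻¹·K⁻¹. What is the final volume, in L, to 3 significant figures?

V₃ ≈ 1.47 L

From PV = nRT: V₁ = nRT₁/P₁ = 0.8266 L.
T constant ⇒ Boyle's law P V = const: T₂ = T₁; V₂ = V₁·(P₁/P₂) = 0.7356 L.
P constant ⇒ V ∝ T: P₃ = P₂; V₃ = V₂·(T₃/T₂) = 1.474 L.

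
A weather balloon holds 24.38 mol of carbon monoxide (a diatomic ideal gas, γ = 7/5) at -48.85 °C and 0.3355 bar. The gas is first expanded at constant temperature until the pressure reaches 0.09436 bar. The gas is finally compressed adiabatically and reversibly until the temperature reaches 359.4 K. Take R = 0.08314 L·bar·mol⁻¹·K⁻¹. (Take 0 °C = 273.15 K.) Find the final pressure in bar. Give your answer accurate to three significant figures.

Convert: T₁ = 224.3 K.
From PV = nRT: V₁ = nRT₁/P₁ = 1355 L.
T constant ⇒ Boyle's law P V = const: T₂ = T₁; V₂ = V₁·(P₁/P₂) = 4818 L.
Adiabatic (γ = 7/5), T V^(γ−1) and P V^γ constant: P₃ = P₂·(T₃/T₂)^(γ/(γ−1)) = 0.4914 bar; V₃ = V₂·(T₂/T₃)^(1/(γ−1)) = 1483 L.

P₃ ≈ 0.491 bar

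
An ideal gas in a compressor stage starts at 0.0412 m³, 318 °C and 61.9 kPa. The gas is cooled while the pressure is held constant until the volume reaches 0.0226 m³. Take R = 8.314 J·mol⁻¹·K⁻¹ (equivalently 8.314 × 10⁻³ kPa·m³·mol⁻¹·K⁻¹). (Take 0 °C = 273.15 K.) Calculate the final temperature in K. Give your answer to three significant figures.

T₂ ≈ 324 K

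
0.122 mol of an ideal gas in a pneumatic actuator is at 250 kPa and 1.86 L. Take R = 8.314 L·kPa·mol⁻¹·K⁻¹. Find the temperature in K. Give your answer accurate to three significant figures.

T ≈ 458 K

PV = nRT ⇒ T = PV/(nR) = (250 × 1.86) / (0.122 × 8.314)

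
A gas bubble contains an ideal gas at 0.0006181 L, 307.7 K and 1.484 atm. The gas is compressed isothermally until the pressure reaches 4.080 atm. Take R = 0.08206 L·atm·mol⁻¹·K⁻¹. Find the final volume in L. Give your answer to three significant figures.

T constant ⇒ Boyle's law P V = const: T₂ = T₁; V₂ = V₁·(P₁/P₂) = 0.0002248 L.

V₂ ≈ 0.000225 L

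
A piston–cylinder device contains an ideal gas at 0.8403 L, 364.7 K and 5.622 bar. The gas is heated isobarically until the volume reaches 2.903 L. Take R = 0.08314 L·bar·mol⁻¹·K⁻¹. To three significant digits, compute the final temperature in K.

Isobaric, so V/T is constant: P₂ = P₁; T₂ = T₁·(V₂/V₁) = 1260 K.

T₂ ≈ 1.26e+03 K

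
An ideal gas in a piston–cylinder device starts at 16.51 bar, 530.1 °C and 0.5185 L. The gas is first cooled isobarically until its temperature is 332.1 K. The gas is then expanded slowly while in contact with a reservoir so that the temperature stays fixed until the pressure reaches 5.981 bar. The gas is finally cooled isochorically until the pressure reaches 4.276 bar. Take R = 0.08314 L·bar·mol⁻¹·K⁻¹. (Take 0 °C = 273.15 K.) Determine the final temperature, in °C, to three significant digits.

T₄ ≈ -35.7 °C

Convert: T₁ = 803.2 K.
Isobaric, so V/T is constant: P₂ = P₁; V₂ = V₁·(T₂/T₁) = 0.2144 L.
Isothermal, so P V is constant: T₃ = T₂; V₃ = V₂·(P₂/P₃) = 0.5918 L.
V constant ⇒ P ∝ T: V₄ = V₃; T₄ = T₃·(P₄/P₃) = 237.4 K.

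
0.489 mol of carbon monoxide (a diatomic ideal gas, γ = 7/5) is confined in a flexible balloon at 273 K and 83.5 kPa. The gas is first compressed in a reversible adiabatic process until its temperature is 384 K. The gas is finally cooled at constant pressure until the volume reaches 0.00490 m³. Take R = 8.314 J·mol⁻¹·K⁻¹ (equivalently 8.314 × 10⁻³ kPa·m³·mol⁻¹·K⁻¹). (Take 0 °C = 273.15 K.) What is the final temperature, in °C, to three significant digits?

T₃ ≈ 59.0 °C

From PV = nRT: V₁ = nRT₁/P₁ = 0.01329 m³.
Adiabatic (γ = 7/5), T V^(γ−1) and P V^γ constant: P₂ = P₁·(T₂/T₁)^(γ/(γ−1)) = 275.6 kPa; V₂ = V₁·(T₁/T₂)^(1/(γ−1)) = 0.005665 m³.
Isobaric, so V/T is constant: P₃ = P₂; T₃ = T₂·(V₃/V₂) = 332.2 K.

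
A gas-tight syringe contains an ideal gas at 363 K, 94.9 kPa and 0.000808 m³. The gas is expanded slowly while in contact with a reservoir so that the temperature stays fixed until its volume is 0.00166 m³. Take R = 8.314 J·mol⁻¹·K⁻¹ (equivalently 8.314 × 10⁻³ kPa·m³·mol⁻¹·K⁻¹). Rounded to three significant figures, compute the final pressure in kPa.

Isothermal, so P V is constant: T₂ = T₁; P₂ = P₁·(V₁/V₂) = 46.19 kPa.

P₂ ≈ 46.2 kPa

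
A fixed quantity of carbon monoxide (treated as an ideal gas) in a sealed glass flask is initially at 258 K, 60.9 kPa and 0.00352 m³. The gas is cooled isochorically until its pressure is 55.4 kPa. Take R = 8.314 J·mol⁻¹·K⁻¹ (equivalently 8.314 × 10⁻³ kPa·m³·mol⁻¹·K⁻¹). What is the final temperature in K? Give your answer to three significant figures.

V constant ⇒ P ∝ T: V₂ = V₁; T₂ = T₁·(P₂/P₁) = 234.7 K.

T₂ ≈ 235 K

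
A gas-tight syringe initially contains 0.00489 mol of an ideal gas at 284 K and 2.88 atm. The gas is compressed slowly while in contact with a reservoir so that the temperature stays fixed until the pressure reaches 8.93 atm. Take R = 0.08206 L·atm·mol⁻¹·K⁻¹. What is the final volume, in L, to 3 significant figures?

V₂ ≈ 0.0128 L

From PV = nRT: V₁ = nRT₁/P₁ = 0.03957 L.
T constant ⇒ Boyle's law P V = const: T₂ = T₁; V₂ = V₁·(P₁/P₂) = 0.01276 L.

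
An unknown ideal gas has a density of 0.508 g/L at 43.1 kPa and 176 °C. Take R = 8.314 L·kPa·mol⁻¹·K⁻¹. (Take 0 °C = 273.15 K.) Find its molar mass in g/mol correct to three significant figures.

ρ = PM/(RT) ⇒ M = ρRT/P = (0.508 × 8.314 × 449.1) / 43.1

M ≈ 44.0 g/mol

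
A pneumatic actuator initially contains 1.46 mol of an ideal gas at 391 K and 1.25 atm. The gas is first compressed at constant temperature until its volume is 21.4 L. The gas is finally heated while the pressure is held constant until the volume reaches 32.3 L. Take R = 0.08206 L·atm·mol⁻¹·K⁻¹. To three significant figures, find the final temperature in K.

From PV = nRT: V₁ = nRT₁/P₁ = 37.48 L.
T constant ⇒ Boyle's law P V = const: T₂ = T₁; P₂ = P₁·(V₁/V₂) = 2.189 atm.
Isobaric, so V/T is constant: P₃ = P₂; T₃ = T₂·(V₃/V₂) = 590.2 K.

T₃ ≈ 590 K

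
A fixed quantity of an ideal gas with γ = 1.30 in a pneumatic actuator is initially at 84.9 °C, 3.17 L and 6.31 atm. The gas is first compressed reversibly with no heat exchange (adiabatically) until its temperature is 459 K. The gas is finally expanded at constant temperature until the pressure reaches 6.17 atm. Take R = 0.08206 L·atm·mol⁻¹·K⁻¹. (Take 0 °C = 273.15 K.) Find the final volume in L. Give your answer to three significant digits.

V₃ ≈ 4.16 L

Convert: T₁ = 358.0 K.
Reversible adiabatic, γ = 1.30: P₂ = P₁·(T₂/T₁)^(γ/(γ−1)) = 18.51 atm; V₂ = V₁·(T₁/T₂)^(1/(γ−1)) = 1.385 L.
T constant ⇒ Boyle's law P V = const: T₃ = T₂; V₃ = V₂·(P₂/P₃) = 4.156 L.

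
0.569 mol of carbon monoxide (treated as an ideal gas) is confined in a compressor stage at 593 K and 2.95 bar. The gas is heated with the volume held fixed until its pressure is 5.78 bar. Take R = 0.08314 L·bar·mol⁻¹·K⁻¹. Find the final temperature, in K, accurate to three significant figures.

From PV = nRT: V₁ = nRT₁/P₁ = 9.509 L.
Isochoric, so P/T is constant: V₂ = V₁; T₂ = T₁·(P₂/P₁) = 1162 K.

T₂ ≈ 1.16e+03 K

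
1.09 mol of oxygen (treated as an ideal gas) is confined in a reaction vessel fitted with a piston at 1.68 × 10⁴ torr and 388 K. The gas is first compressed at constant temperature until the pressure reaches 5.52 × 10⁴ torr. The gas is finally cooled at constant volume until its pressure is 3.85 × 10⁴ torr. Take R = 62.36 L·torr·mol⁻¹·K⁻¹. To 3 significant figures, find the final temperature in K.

From PV = nRT: V₁ = nRT₁/P₁ = 1.570 L.
T constant ⇒ Boyle's law P V = const: T₂ = T₁; V₂ = V₁·(P₁/P₂) = 0.4778 L.
Isochoric, so P/T is constant: V₃ = V₂; T₃ = T₂·(P₃/P₂) = 270.6 K.

T₃ ≈ 271 K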